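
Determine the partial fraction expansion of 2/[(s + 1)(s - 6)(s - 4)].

Using cover-up method: α = 2/35, β = 1/7, γ = -1/5
Result: (2/35)/(s + 1) + (1/7)/(s - 6) - (1/5)/(s - 4)


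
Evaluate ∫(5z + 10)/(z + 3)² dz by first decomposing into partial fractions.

Decompose: P = 5, Q = 5·(-3) + 10 = -5, so (5z + 10)/(z + 3)² = 5/(z + 3) - 5/(z + 3)². Integrate: ∫ P/(z + 3) dz = 5 ln|(z + 3)|; ∫ Q/(z + 3)² dz = 5/(z + 3). Sum: 5 ln|(z + 3)| + 5/(z + 3) + C


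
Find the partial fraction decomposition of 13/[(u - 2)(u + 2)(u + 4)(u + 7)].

Using Heaviside cover-up: (13/216)/(u - 2) - (13/40)/(u + 2) + (13/36)/(u + 4) - (13/135)/(u + 7)


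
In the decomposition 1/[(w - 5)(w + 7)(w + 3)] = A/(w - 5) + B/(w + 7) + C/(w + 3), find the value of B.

Cover-up at w = -7: B = 1/[(-7 - 5)(-7 + 3)] = 1/[(-12)(-4)] = 1/48


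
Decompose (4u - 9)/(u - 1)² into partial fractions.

(4u - 9) = A(u - 1) + B. At u = 1: B = 4·1 - 9 = -5. Coeff of u: A = 4
Result: 4/(u - 1) - 5/(u - 1)²


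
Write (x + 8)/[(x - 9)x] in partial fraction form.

At x=9: α = (1·9 + 8)/(9 - 0) = 17/9. At x=0: β = (1·0 + 8)/(0 - 9) = -8/9
Result: (17/9)/(x - 9) - (8/9)/x


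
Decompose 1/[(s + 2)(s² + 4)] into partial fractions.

Cover-up at s = -2: A = 1/((-2)² + 4) = 1/8. Then B = -A = -1/8, C = -A·(0 - 2) = 1/4
Result: (1/8)/(s + 2) - ((1/8)s - 1/4)/(s² + 4)


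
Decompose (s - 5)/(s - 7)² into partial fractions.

(s - 5) = P(s - 7) + Q. At s = 7: Q = 1·7 - 5 = 2. Coeff of s: P = 1
Result: 1/(s - 7) + 2/(s - 7)²


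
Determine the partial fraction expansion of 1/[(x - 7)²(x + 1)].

Cover-up at x=-1: γ = 1/(-1 - 7)² = 1/64. Cover-up at x=7: β = 1/(7 + 1) = 1/8. Comparing x² coeff: α = -γ = -1/64
Result: (-1/64)/(x - 7) + (1/8)/(x - 7)² + (1/64)/(x + 1)


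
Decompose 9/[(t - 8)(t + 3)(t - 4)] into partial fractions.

Using cover-up method: P = 9/44, Q = 9/77, R = -9/28
Result: (9/44)/(t - 8) + (9/77)/(t + 3) - (9/28)/(t - 4)


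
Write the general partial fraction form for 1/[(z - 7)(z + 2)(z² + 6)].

Two linear + quadratic: α/(z - 7) + β/(z + 2) + (γz + δ)/(z² + 6)


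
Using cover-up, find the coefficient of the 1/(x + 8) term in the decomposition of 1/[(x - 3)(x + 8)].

Cover (x + 8), set x=-8: 1/((x - 3) at x=-8) = 1/(-11) = -1/11


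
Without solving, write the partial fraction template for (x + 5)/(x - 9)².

Repeated linear factor: P/(x - 9) + Q/(x - 9)²


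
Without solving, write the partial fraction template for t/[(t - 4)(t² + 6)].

Linear + irreducible quadratic: A/(t - 4) + (Bt + C)/(t² + 6)


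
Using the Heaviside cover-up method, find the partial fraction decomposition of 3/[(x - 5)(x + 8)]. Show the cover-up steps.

Cover (x - 5): set x=5, get A = 3/(5 + 8) = 3/13. Cover (x + 8): set x=-8, get B = 3/(-8 - 5) = -3/13.
Result: (3/13)/(x - 5) - (3/13)/(x + 8)


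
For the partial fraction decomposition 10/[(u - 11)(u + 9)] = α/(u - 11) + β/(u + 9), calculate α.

Cover-up at u = 11: α = 10/(11 + 9) = 10/20 = 1/2


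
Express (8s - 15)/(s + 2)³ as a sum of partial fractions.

(8s - 15) = P(s + 2)² + Q(s + 2) + R. At s = -2: R = 8·(-2) - 15 = -31. Coefficients: P = 0, Q = 8
Result: 8/(s + 2)² - 31/(s + 2)³


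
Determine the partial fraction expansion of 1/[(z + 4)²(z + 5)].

Cover-up at z=-5: γ = 1/(-5 + 4)² = 1. Cover-up at z=-4: β = 1/(-4 + 5) = 1. Comparing z² coeff: α = -γ = -1
Result: -1/(z + 4) + 1/(z + 4)² + 1/(z + 5)


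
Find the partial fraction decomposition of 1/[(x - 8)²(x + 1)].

Cover-up at x=-1: R = 1/(-1 - 8)² = 1/81. Cover-up at x=8: Q = 1/(8 + 1) = 1/9. Comparing x² coeff: P = -R = -1/81
Result: (-1/81)/(x - 8) + (1/9)/(x - 8)² + (1/81)/(x + 1)


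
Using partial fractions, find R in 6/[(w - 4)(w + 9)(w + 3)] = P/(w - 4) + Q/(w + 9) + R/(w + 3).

Cover-up at w = -3: R = 6/[(-3 - 4)(-3 + 9)] = 6/[(-7)(6)] = -6/42 = -1/7


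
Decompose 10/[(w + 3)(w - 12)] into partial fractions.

10/(w + 3)(w - 12) = α/(w + 3) + β/(w - 12). α = 10/(-3 - 12) = -2/3, β = 10/(12 + 3) = 2/3
Result: (-2/3)/(w + 3) + (2/3)/(w - 12)


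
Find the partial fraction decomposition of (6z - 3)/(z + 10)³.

(6z - 3) = P(z + 10)² + Q(z + 10) + R. At z = -10: R = 6·(-10) - 3 = -63. Coefficients: P = 0, Q = 6
Result: 6/(z + 10)² - 63/(z + 10)³


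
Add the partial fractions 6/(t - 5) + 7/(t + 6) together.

Common denominator (t - 5)(t + 6). Numerator: 6(t + 6) + 7(t - 5) = (6t + 36) + (7t - 35) = 13t + 1
Result: (13t + 1)/[(t - 5)(t + 6)]


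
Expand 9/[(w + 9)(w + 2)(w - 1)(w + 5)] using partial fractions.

Using Heaviside cover-up: (-9/280)/(w + 9) - (1/7)/(w + 2) + (1/20)/(w - 1) + (1/8)/(w + 5)


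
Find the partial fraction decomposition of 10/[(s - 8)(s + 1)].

10/(s - 8)(s + 1) = A/(s - 8) + B/(s + 1). A = 10/(8 + 1) = 10/9, B = 10/(-1 - 8) = -10/9
Result: (10/9)/(s - 8) - (10/9)/(s + 1)


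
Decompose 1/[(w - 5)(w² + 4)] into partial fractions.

Cover-up at w = 5: α = 1/(5² + 4) = 1/29. Then β = -α = -1/29, γ = -α·(0 + 5) = -5/29
Result: (1/29)/(w - 5) - ((1/29)w + 5/29)/(w² + 4)


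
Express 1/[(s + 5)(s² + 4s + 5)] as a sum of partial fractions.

Cover-up at s = -5: P = 1/((-5)² + 4·(-5) + 5) = 1/10. Then Q = -P = -1/10, R = -P·(4 - 5) = 1/10
Result: (1/10)/(s + 5) - ((1/10)s - 1/10)/(s² + 4s + 5)


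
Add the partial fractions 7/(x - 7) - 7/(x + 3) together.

Common denominator (x - 7)(x + 3). Numerator: 7(x + 3) - 7(x - 7) = (7x + 21) - (7x - 49) = 70
Result: (70)/[(x - 7)(x + 3)]


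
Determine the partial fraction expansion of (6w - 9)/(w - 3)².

(6w - 9) = A(w - 3) + B. At w = 3: B = 6·3 - 9 = 9. Coeff of w: A = 6
Result: 6/(w - 3) + 9/(w - 3)²


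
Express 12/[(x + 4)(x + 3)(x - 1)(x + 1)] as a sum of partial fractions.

Using Heaviside cover-up: (-4/5)/(x + 4) + (3/2)/(x + 3) + (3/10)/(x - 1) - 1/(x + 1)


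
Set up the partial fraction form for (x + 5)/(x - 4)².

Repeated linear factor: A/(x - 4) + B/(x - 4)²


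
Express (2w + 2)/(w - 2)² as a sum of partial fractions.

(2w + 2) = P(w - 2) + Q. At w = 2: Q = 2·2 + 2 = 6. Coeff of w: P = 2
Result: 2/(w - 2) + 6/(w - 2)²


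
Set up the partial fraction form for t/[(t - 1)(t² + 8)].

Linear + irreducible quadratic: α/(t - 1) + (βt + γ)/(t² + 8)


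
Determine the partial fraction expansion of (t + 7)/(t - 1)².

(t + 7) = A(t - 1) + B. At t = 1: B = 1·1 + 7 = 8. Coeff of t: A = 1
Result: 1/(t - 1) + 8/(t - 1)²


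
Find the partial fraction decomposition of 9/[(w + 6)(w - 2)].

9/(w + 6)(w - 2) = A/(w + 6) + B/(w - 2). A = 9/(-6 - 2) = -9/8, B = 9/(2 + 6) = 9/8
Result: (-9/8)/(w + 6) + (9/8)/(w - 2)


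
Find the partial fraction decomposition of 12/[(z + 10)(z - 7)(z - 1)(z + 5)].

Using Heaviside cover-up: (-12/935)/(z + 10) + (1/102)/(z - 7) - (1/33)/(z - 1) + (1/30)/(z + 5)


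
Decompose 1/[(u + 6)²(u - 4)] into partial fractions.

Cover-up at u=4: R = 1/(4 + 6)² = 1/100. Cover-up at u=-6: Q = 1/(-6 - 4) = -1/10. Comparing u² coeff: P = -R = -1/100
Result: (-1/100)/(u + 6) - (1/10)/(u + 6)² + (1/100)/(u - 4)


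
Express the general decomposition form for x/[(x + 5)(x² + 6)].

Linear + irreducible quadratic: α/(x + 5) + (βx + γ)/(x² + 6)


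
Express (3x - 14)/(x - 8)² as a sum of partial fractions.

(3x - 14) = P(x - 8) + Q. At x = 8: Q = 3·8 - 14 = 10. Coeff of x: P = 3
Result: 3/(x - 8) + 10/(x - 8)²


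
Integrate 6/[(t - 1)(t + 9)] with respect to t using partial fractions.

Decompose: 6/[(t - 1)(t + 9)] = (3/5)/(t - 1) - (3/5)/(t + 9). Integrate each term: (3/5) ln|(t - 1)| - (3/5) ln|(t + 9)| + C


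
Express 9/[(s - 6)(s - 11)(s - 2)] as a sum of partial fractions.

Using cover-up method: P = -9/20, Q = 1/5, R = 1/4
Result: (-9/20)/(s - 6) + (1/5)/(s - 11) + (1/4)/(s - 2)


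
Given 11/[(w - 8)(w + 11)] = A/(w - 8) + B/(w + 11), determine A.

Cover-up at w = 8: A = 11/(8 + 11) = 11/19


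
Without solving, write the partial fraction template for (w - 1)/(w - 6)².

Repeated linear factor: P/(w - 6) + Q/(w - 6)²


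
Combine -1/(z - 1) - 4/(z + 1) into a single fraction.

Common denominator (z - 1)(z + 1). Numerator: -1(z + 1) - 4(z - 1) = (-z - 1) - (4z - 4) = -5z + 3
Result: (-5z + 3)/[(z - 1)(z + 1)]


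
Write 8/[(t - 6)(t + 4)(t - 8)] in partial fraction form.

Using cover-up method: P = -2/5, Q = 1/15, R = 1/3
Result: (-2/5)/(t - 6) + (1/15)/(t + 4) + (1/3)/(t - 8)


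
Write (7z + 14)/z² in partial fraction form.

(7z + 14) = Pz + Q. At z = 0: Q = 7·0 + 14 = 14. Coeff of z: P = 7
Result: 7/z + 14/z²


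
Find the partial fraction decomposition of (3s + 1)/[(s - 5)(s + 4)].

At s=5: α = (3·5 + 1)/(5 + 4) = 16/9. At s=-4: β = (3·(-4) + 1)/(-4 - 5) = 11/9
Result: (16/9)/(s - 5) + (11/9)/(s + 4)


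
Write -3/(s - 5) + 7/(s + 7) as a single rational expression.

Common denominator (s - 5)(s + 7). Numerator: -3(s + 7) + 7(s - 5) = (-3s - 21) + (7s - 35) = 4s - 56
Result: (4s - 56)/[(s - 5)(s + 7)]


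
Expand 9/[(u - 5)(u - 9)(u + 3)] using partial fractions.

Using cover-up method: A = -9/32, B = 3/16, C = 3/32
Result: (-9/32)/(u - 5) + (3/16)/(u - 9) + (3/32)/(u + 3)


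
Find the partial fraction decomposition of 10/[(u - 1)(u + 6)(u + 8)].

Using cover-up method: α = 10/63, β = -5/7, γ = 5/9
Result: (10/63)/(u - 1) - (5/7)/(u + 6) + (5/9)/(u + 8)


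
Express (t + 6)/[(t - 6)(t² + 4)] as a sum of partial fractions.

At t=6: α = (1·6 + 6)/(6² + 4) = 3/10. β = -α = -3/10, γ = 1 - 6·α = -4/5
Result: (3/10)/(t - 6) - ((3/10)t + 4/5)/(t² + 4)


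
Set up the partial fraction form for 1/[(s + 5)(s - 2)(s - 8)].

Three distinct linear factors: α/(s + 5) + β/(s - 2) + γ/(s - 8)


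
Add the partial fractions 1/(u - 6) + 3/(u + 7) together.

Common denominator (u - 6)(u + 7). Numerator: 1(u + 7) + 3(u - 6) = (u + 7) + (3u - 18) = 4u - 11
Result: (4u - 11)/[(u - 6)(u + 7)]


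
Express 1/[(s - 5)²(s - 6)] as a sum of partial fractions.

Cover-up at s=6: R = 1/(6 - 5)² = 1. Cover-up at s=5: Q = 1/(5 - 6) = -1. Comparing s² coeff: P = -R = -1
Result: -1/(s - 5) - 1/(s - 5)² + 1/(s - 6)


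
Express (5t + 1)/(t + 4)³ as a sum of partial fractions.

(5t + 1) = A(t + 4)² + B(t + 4) + C. At t = -4: C = 5·(-4) + 1 = -19. Coefficients: A = 0, B = 5
Result: 5/(t + 4)² - 19/(t + 4)³


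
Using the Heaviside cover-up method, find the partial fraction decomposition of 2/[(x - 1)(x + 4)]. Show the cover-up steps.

Cover (x - 1): set x=1, get α = 2/(1 + 4) = 2/5. Cover (x + 4): set x=-4, get β = 2/(-4 - 1) = -2/5.
Result: (2/5)/(x - 1) - (2/5)/(x + 4)


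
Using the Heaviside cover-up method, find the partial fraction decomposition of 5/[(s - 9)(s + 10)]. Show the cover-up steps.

Cover (s - 9): set s=9, get A = 5/(9 + 10) = 5/19. Cover (s + 10): set s=-10, get B = 5/(-10 - 9) = -5/19.
Result: (5/19)/(s - 9) - (5/19)/(s + 10)


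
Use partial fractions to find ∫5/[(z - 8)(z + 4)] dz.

Decompose: 5/[(z - 8)(z + 4)] = (5/12)/(z - 8) - (5/12)/(z + 4). Integrate each term: (5/12) ln|(z - 8)| - (5/12) ln|(z + 4)| + C


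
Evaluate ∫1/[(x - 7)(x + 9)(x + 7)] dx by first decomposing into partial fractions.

Cover-up: P = 1/224, Q = 1/32, R = -1/28. Decomposition: (1/224)/(x - 7) + (1/32)/(x + 9) - (1/28)/(x + 7). Integrate each term: (1/224) ln|(x - 7)| + (1/32) ln|(x + 9)| - (1/28) ln|(x + 7)| + C


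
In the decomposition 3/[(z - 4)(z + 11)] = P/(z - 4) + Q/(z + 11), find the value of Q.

Cover-up at z = -11: Q = 3/(-11 - 4) = -3/15 = -1/5


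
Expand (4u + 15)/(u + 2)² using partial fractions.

(4u + 15) = P(u + 2) + Q. At u = -2: Q = 4·(-2) + 15 = 7. Coeff of u: P = 4
Result: 4/(u + 2) + 7/(u + 2)²


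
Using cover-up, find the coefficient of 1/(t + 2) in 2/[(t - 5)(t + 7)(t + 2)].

Cover (t + 2), set t=-2: 2/[(-2 - 5)(-2 + 7)] = -2/35


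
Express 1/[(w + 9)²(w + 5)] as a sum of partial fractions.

Cover-up at w=-5: C = 1/(-5 + 9)² = 1/16. Cover-up at w=-9: B = 1/(-9 + 5) = -1/4. Comparing w² coeff: A = -C = -1/16
Result: (-1/16)/(w + 9) - (1/4)/(w + 9)² + (1/16)/(w + 5)


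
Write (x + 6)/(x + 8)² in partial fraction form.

(x + 6) = α(x + 8) + β. At x = -8: β = 1·(-8) + 6 = -2. Coeff of x: α = 1
Result: 1/(x + 8) - 2/(x + 8)²


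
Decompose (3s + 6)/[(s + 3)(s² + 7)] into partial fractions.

At s=-3: A = (3·(-3) + 6)/((-3)² + 7) = -3/16. B = -A = 3/16, C = 3 - (-3)·A = 39/16
Result: (-3/16)/(s + 3) + ((3/16)s + 39/16)/(s² + 7)


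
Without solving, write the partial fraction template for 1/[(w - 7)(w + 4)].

Distinct linear factors: α/(w - 7) + β/(w + 4)


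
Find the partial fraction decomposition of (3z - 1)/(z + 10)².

(3z - 1) = P(z + 10) + Q. At z = -10: Q = 3·(-10) - 1 = -31. Coeff of z: P = 3
Result: 3/(z + 10) - 31/(z + 10)²


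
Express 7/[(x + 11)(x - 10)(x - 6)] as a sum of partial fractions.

Using cover-up method: A = 1/51, B = 1/12, C = -7/68
Result: (1/51)/(x + 11) + (1/12)/(x - 10) - (7/68)/(x - 6)


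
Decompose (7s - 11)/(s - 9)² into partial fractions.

(7s - 11) = α(s - 9) + β. At s = 9: β = 7·9 - 11 = 52. Coeff of s: α = 7
Result: 7/(s - 9) + 52/(s - 9)²


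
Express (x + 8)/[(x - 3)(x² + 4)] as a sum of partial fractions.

At x=3: P = (1·3 + 8)/(3² + 4) = 11/13. Q = -P = -11/13, R = 1 - 3·P = -20/13
Result: (11/13)/(x - 3) - ((11/13)x + 20/13)/(x² + 4)


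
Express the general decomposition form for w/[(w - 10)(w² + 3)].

Linear + irreducible quadratic: α/(w - 10) + (βw + γ)/(w² + 3)


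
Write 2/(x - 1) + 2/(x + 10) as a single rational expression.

Common denominator (x - 1)(x + 10). Numerator: 2(x + 10) + 2(x - 1) = (2x + 20) + (2x - 2) = 4x + 18
Result: (4x + 18)/[(x - 1)(x + 10)]


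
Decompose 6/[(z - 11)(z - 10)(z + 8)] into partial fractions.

Using cover-up method: P = 6/19, Q = -1/3, R = 1/57
Result: (6/19)/(z - 11) - (1/3)/(z - 10) + (1/57)/(z + 8)


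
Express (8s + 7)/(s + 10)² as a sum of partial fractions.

(8s + 7) = A(s + 10) + B. At s = -10: B = 8·(-10) + 7 = -73. Coeff of s: A = 8
Result: 8/(s + 10) - 73/(s + 10)²


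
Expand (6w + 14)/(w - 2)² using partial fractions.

(6w + 14) = α(w - 2) + β. At w = 2: β = 6·2 + 14 = 26. Coeff of w: α = 6
Result: 6/(w - 2) + 26/(w - 2)²


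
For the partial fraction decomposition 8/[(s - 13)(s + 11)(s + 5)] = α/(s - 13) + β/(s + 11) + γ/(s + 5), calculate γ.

Cover-up at s = -5: γ = 8/[(-5 - 13)(-5 + 11)] = 8/[(-18)(6)] = -8/108 = -2/27


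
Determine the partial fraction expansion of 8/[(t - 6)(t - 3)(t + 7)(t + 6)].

Using Heaviside cover-up: (2/117)/(t - 6) - (4/135)/(t - 3) - (4/65)/(t + 7) + (2/27)/(t + 6)


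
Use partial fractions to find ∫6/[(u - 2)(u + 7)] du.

Decompose: 6/[(u - 2)(u + 7)] = (2/3)/(u - 2) - (2/3)/(u + 7). Integrate each term: (2/3) ln|(u - 2)| - (2/3) ln|(u + 7)| + C


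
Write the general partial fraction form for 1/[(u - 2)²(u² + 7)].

Repeated linear + quadratic: P/(u - 2) + Q/(u - 2)² + (Ru + S)/(u² + 7)


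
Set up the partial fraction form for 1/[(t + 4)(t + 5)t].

Three distinct linear factors: α/(t + 4) + β/(t + 5) + γ/t


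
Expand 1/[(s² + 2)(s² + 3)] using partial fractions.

Coefficient matching gives α = γ = 0, β = 1/(3-2) = 1, δ = -β = -1
Result: 1/(s² + 2) - 1/(s² + 3)


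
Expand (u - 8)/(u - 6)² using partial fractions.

(u - 8) = α(u - 6) + β. At u = 6: β = 1·6 - 8 = -2. Coeff of u: α = 1
Result: 1/(u - 6) - 2/(u - 6)²


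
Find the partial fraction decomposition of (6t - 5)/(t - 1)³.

(6t - 5) = α(t - 1)² + β(t - 1) + γ. At t = 1: γ = 6·1 - 5 = 1. Coefficients: α = 0, β = 6
Result: 6/(t - 1)² + 1/(t - 1)³


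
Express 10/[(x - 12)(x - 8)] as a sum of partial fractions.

10/(x - 12)(x - 8) = P/(x - 12) + Q/(x - 8). P = 10/(12 - 8) = 5/2, Q = 10/(8 - 12) = -5/2
Result: (5/2)/(x - 12) - (5/2)/(x - 8)


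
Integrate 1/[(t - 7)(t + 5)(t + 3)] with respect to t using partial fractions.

Cover-up: α = 1/120, β = 1/24, γ = -1/20. Decomposition: (1/120)/(t - 7) + (1/24)/(t + 5) - (1/20)/(t + 3). Integrate each term: (1/120) ln|(t - 7)| + (1/24) ln|(t + 5)| - (1/20) ln|(t + 3)| + C


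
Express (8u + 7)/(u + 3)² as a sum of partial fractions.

(8u + 7) = α(u + 3) + β. At u = -3: β = 8·(-3) + 7 = -17. Coeff of u: α = 8
Result: 8/(u + 3) - 17/(u + 3)²


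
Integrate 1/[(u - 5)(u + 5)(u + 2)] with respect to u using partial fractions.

Cover-up: P = 1/70, Q = 1/30, R = -1/21. Decomposition: (1/70)/(u - 5) + (1/30)/(u + 5) - (1/21)/(u + 2). Integrate each term: (1/70) ln|(u - 5)| + (1/30) ln|(u + 5)| - (1/21) ln|(u + 2)| + C


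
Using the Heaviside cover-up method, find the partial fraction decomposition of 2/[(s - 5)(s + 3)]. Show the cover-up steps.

Cover (s - 5): set s=5, get α = 2/(5 + 3) = 1/4. Cover (s + 3): set s=-3, get β = 2/(-3 - 5) = -1/4.
Result: (1/4)/(s - 5) - (1/4)/(s + 3)


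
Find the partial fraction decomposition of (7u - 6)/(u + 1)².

(7u - 6) = α(u + 1) + β. At u = -1: β = 7·(-1) - 6 = -13. Coeff of u: α = 7
Result: 7/(u + 1) - 13/(u + 1)²


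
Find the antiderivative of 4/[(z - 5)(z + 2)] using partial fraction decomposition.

Decompose: 4/[(z - 5)(z + 2)] = (4/7)/(z - 5) - (4/7)/(z + 2). Integrate each term: (4/7) ln|(z - 5)| - (4/7) ln|(z + 2)| + C


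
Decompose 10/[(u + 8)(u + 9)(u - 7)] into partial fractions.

Using cover-up method: α = -2/3, β = 5/8, γ = 1/24
Result: (-2/3)/(u + 8) + (5/8)/(u + 9) + (1/24)/(u - 7)


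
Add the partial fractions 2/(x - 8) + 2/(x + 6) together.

Common denominator (x - 8)(x + 6). Numerator: 2(x + 6) + 2(x - 8) = (2x + 12) + (2x - 16) = 4x - 4
Result: (4x - 4)/[(x - 8)(x + 6)]


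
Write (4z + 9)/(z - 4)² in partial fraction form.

(4z + 9) = P(z - 4) + Q. At z = 4: Q = 4·4 + 9 = 25. Coeff of z: P = 4
Result: 4/(z - 4) + 25/(z - 4)²


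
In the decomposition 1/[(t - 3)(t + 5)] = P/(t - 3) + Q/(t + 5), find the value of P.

Cover-up at t = 3: P = 1/(3 + 5) = 1/8


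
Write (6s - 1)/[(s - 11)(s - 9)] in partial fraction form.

At s=11: α = (6·11 - 1)/(11 - 9) = 65/2. At s=9: β = (6·9 - 1)/(9 - 11) = -53/2
Result: (65/2)/(s - 11) - (53/2)/(s - 9)


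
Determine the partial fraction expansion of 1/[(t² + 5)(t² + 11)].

Coefficient matching gives A = C = 0, B = 1/(11-5) = 1/6, D = -B = -1/6
Result: (1/6)/(t² + 5) - (1/6)/(t² + 11)


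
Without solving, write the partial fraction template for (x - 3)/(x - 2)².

Repeated linear factor: α/(x - 2) + β/(x - 2)²


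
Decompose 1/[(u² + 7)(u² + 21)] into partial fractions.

Coefficient matching gives A = C = 0, B = 1/(21-7) = 1/14, D = -B = -1/14
Result: (1/14)/(u² + 7) - (1/14)/(u² + 21)


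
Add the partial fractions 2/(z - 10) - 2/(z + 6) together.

Common denominator (z - 10)(z + 6). Numerator: 2(z + 6) - 2(z - 10) = (2z + 12) - (2z - 20) = 32
Result: (32)/[(z - 10)(z + 6)]


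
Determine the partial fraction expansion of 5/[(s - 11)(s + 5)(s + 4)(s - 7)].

Using Heaviside cover-up: (1/192)/(s - 11) - (5/192)/(s + 5) + (1/33)/(s + 4) - (5/528)/(s - 7)


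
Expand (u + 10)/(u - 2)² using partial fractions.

(u + 10) = P(u - 2) + Q. At u = 2: Q = 1·2 + 10 = 12. Coeff of u: P = 1
Result: 1/(u - 2) + 12/(u - 2)²


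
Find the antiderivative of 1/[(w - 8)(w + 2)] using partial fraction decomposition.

Decompose: 1/[(w - 8)(w + 2)] = (1/10)/(w - 8) - (1/10)/(w + 2). Integrate each term: (1/10) ln|(w - 8)| - (1/10) ln|(w + 2)| + C


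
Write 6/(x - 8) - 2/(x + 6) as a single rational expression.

Common denominator (x - 8)(x + 6). Numerator: 6(x + 6) - 2(x - 8) = (6x + 36) - (2x - 16) = 4x + 52
Result: (4x + 52)/[(x - 8)(x + 6)]


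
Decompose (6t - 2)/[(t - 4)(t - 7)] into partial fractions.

At t=4: P = (6·4 - 2)/(4 - 7) = -22/3. At t=7: Q = (6·7 - 2)/(7 - 4) = 40/3
Result: (-22/3)/(t - 4) + (40/3)/(t - 7)


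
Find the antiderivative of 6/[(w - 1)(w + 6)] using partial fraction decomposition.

Decompose: 6/[(w - 1)(w + 6)] = (6/7)/(w - 1) - (6/7)/(w + 6). Integrate each term: (6/7) ln|(w - 1)| - (6/7) ln|(w + 6)| + C


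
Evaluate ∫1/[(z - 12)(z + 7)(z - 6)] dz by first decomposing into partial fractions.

Cover-up: P = 1/114, Q = 1/247, R = -1/78. Decomposition: (1/114)/(z - 12) + (1/247)/(z + 7) - (1/78)/(z - 6). Integrate each term: (1/114) ln|(z - 12)| + (1/247) ln|(z + 7)| - (1/78) ln|(z - 6)| + C


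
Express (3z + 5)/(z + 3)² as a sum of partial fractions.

(3z + 5) = α(z + 3) + β. At z = -3: β = 3·(-3) + 5 = -4. Coeff of z: α = 3
Result: 3/(z + 3) - 4/(z + 3)²


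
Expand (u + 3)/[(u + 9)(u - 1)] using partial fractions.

At u=-9: P = (1·(-9) + 3)/(-9 - 1) = 3/5. At u=1: Q = (1·1 + 3)/(1 + 9) = 2/5
Result: (3/5)/(u + 9) + (2/5)/(u - 1)


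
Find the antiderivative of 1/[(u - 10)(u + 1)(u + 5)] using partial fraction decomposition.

Cover-up: A = 1/165, B = -1/44, C = 1/60. Decomposition: (1/165)/(u - 10) - (1/44)/(u + 1) + (1/60)/(u + 5). Integrate each term: (1/165) ln|(u - 10)| - (1/44) ln|(u + 1)| + (1/60) ln|(u + 5)| + C


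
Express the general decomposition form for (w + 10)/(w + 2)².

Repeated linear factor: A/(w + 2) + B/(w + 2)²


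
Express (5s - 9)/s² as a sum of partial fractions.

(5s - 9) = Ps + Q. At s = 0: Q = 5·0 - 9 = -9. Coeff of s: P = 5
Result: 5/s - 9/s²


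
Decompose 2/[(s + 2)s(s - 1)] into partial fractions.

Using cover-up method: α = 1/3, β = -1, γ = 2/3
Result: (1/3)/(s + 2) - 1/s + (2/3)/(s - 1)


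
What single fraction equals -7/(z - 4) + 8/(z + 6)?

Common denominator (z - 4)(z + 6). Numerator: -7(z + 6) + 8(z - 4) = (-7z - 42) + (8z - 32) = z - 74
Result: (z - 74)/[(z - 4)(z + 6)]


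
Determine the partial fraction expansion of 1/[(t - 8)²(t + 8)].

Cover-up at t=-8: γ = 1/(-8 - 8)² = 1/256. Cover-up at t=8: β = 1/(8 + 8) = 1/16. Comparing t² coeff: α = -γ = -1/256
Result: (-1/256)/(t - 8) + (1/16)/(t - 8)² + (1/256)/(t + 8)


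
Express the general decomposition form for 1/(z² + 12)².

Repeated quadratic factor: (Pz + Q)/(z² + 12) + (Rz + S)/(z² + 12)²


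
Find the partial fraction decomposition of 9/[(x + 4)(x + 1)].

9/(x + 4)(x + 1) = α/(x + 4) + β/(x + 1). α = 9/(-4 + 1) = -3, β = 9/(-1 + 4) = 3
Result: -3/(x + 4) + 3/(x + 1)


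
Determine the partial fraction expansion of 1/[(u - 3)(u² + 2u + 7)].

Cover-up at u = 3: P = 1/(3² + 2·3 + 7) = 1/22. Then Q = -P = -1/22, R = -P·(2 + 3) = -5/22
Result: (1/22)/(u - 3) - ((1/22)u + 5/22)/(u² + 2u + 7)


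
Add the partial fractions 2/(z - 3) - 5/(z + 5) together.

Common denominator (z - 3)(z + 5). Numerator: 2(z + 5) - 5(z - 3) = (2z + 10) - (5z - 15) = -3z + 25
Result: (-3z + 25)/[(z - 3)(z + 5)]


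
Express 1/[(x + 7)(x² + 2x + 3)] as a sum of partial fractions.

Cover-up at x = -7: A = 1/((-7)² + 2·(-7) + 3) = 1/38. Then B = -A = -1/38, C = -A·(2 - 7) = 5/38
Result: (1/38)/(x + 7) - ((1/38)x - 5/38)/(x² + 2x + 3)


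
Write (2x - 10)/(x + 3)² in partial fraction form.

(2x - 10) = P(x + 3) + Q. At x = -3: Q = 2·(-3) - 10 = -16. Coeff of x: P = 2
Result: 2/(x + 3) - 16/(x + 3)²


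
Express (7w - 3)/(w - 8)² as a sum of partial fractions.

(7w - 3) = A(w - 8) + B. At w = 8: B = 7·8 - 3 = 53. Coeff of w: A = 7
Result: 7/(w - 8) + 53/(w - 8)²


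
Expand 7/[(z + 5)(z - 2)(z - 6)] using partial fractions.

Using cover-up method: P = 1/11, Q = -1/4, R = 7/44
Result: (1/11)/(z + 5) - (1/4)/(z - 2) + (7/44)/(z - 6)


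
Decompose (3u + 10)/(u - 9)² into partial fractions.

(3u + 10) = α(u - 9) + β. At u = 9: β = 3·9 + 10 = 37. Coeff of u: α = 3
Result: 3/(u - 9) + 37/(u - 9)²


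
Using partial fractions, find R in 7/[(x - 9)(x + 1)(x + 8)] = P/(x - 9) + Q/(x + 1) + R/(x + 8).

Cover-up at x = -8: R = 7/[(-8 - 9)(-8 + 1)] = 7/[(-17)(-7)] = 7/119 = 1/17


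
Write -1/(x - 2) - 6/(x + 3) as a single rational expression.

Common denominator (x - 2)(x + 3). Numerator: -1(x + 3) - 6(x - 2) = (-x - 3) - (6x - 12) = -7x + 9
Result: (-7x + 9)/[(x - 2)(x + 3)]


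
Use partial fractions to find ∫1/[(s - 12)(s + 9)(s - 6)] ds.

Cover-up: α = 1/126, β = 1/315, γ = -1/90. Decomposition: (1/126)/(s - 12) + (1/315)/(s + 9) - (1/90)/(s - 6). Integrate each term: (1/126) ln|(s - 12)| + (1/315) ln|(s + 9)| - (1/90) ln|(s - 6)| + C


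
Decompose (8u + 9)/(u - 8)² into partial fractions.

(8u + 9) = A(u - 8) + B. At u = 8: B = 8·8 + 9 = 73. Coeff of u: A = 8
Result: 8/(u - 8) + 73/(u - 8)²


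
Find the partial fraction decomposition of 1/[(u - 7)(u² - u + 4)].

Cover-up at u = 7: P = 1/(7² - 1·7 + 4) = 1/46. Then Q = -P = -1/46, R = -P·(-1 + 7) = -3/23
Result: (1/46)/(u - 7) - ((1/46)u + 3/23)/(u² - u + 4)


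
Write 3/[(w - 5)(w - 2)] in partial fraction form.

3/(w - 5)(w - 2) = α/(w - 5) + β/(w - 2). α = 3/(5 - 2) = 1, β = 3/(2 - 5) = -1
Result: 1/(w - 5) - 1/(w - 2)


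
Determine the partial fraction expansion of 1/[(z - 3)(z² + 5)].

Cover-up at z = 3: α = 1/(3² + 5) = 1/14. Then β = -α = -1/14, γ = -α·(0 + 3) = -3/14
Result: (1/14)/(z - 3) - ((1/14)z + 3/14)/(z² + 5)


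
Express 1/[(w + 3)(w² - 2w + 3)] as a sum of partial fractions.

Cover-up at w = -3: P = 1/((-3)² - 2·(-3) + 3) = 1/18. Then Q = -P = -1/18, R = -P·(-2 - 3) = 5/18
Result: (1/18)/(w + 3) - ((1/18)w - 5/18)/(w² - 2w + 3)


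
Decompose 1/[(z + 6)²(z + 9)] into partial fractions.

Cover-up at z=-9: γ = 1/(-9 + 6)² = 1/9. Cover-up at z=-6: β = 1/(-6 + 9) = 1/3. Comparing z² coeff: α = -γ = -1/9
Result: (-1/9)/(z + 6) + (1/3)/(z + 6)² + (1/9)/(z + 9)


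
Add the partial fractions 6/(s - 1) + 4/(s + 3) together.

Common denominator (s - 1)(s + 3). Numerator: 6(s + 3) + 4(s - 1) = (6s + 18) + (4s - 4) = 10s + 14
Result: (10s + 14)/[(s - 1)(s + 3)]


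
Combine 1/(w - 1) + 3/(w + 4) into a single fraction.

Common denominator (w - 1)(w + 4). Numerator: 1(w + 4) + 3(w - 1) = (w + 4) + (3w - 3) = 4w + 1
Result: (4w + 1)/[(w - 1)(w + 4)]


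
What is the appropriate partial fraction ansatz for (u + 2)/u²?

Repeated linear factor: A/u + B/u²


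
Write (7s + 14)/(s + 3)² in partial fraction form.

(7s + 14) = α(s + 3) + β. At s = -3: β = 7·(-3) + 14 = -7. Coeff of s: α = 7
Result: 7/(s + 3) - 7/(s + 3)²


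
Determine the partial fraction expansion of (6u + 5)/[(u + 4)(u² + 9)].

At u=-4: A = (6·(-4) + 5)/((-4)² + 9) = -19/25. B = -A = 19/25, C = 6 - (-4)·A = 74/25
Result: (-19/25)/(u + 4) + ((19/25)u + 74/25)/(u² + 9)


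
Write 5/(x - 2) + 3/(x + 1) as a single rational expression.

Common denominator (x - 2)(x + 1). Numerator: 5(x + 1) + 3(x - 2) = (5x + 5) + (3x - 6) = 8x - 1
Result: (8x - 1)/[(x - 2)(x + 1)]


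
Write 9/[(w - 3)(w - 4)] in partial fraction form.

9/(w - 3)(w - 4) = A/(w - 3) + B/(w - 4). A = 9/(3 - 4) = -9, B = 9/(4 - 3) = 9
Result: -9/(w - 3) + 9/(w - 4)


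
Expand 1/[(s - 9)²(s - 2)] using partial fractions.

Cover-up at s=2: C = 1/(2 - 9)² = 1/49. Cover-up at s=9: B = 1/(9 - 2) = 1/7. Comparing s² coeff: A = -C = -1/49
Result: (-1/49)/(s - 9) + (1/7)/(s - 9)² + (1/49)/(s - 2)


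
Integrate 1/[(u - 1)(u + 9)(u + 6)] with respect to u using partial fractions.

Cover-up: A = 1/70, B = 1/30, C = -1/21. Decomposition: (1/70)/(u - 1) + (1/30)/(u + 9) - (1/21)/(u + 6). Integrate each term: (1/70) ln|(u - 1)| + (1/30) ln|(u + 9)| - (1/21) ln|(u + 6)| + C


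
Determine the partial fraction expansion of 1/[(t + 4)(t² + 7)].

Cover-up at t = -4: A = 1/((-4)² + 7) = 1/23. Then B = -A = -1/23, C = -A·(0 - 4) = 4/23
Result: (1/23)/(t + 4) - ((1/23)t - 4/23)/(t² + 7)


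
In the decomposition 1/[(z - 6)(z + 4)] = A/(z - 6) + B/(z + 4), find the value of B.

Cover-up at z = -4: B = 1/(-4 - 6) = -1/10


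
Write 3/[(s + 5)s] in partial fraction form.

3/(s + 5)s = P/(s + 5) + Q/s. P = 3/(-5 - 0) = -3/5, Q = 3/(0 + 5) = 3/5
Result: (-3/5)/(s + 5) + (3/5)/s


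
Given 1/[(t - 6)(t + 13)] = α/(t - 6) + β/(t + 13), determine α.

Cover-up at t = 6: α = 1/(6 + 13) = 1/19


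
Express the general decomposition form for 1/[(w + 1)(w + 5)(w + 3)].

Three distinct linear factors: P/(w + 1) + Q/(w + 5) + R/(w + 3)


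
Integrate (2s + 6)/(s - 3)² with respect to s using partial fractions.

Decompose: P = 2, Q = 2·3 + 6 = 12, so (2s + 6)/(s - 3)² = 2/(s - 3) + 12/(s - 3)². Integrate: ∫ P/(s - 3) ds = 2 ln|(s - 3)|; ∫ Q/(s - 3)² ds = -12/(s - 3). Sum: 2 ln|(s - 3)| - 12/(s - 3) + C


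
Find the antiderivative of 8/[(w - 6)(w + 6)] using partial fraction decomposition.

Decompose: 8/[(w - 6)(w + 6)] = (2/3)/(w - 6) - (2/3)/(w + 6). Integrate each term: (2/3) ln|(w - 6)| - (2/3) ln|(w + 6)| + C


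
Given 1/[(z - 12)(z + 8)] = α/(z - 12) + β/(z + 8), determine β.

Cover-up at z = -8: β = 1/(-8 - 12) = -1/20


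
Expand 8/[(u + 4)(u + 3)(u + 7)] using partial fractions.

Using cover-up method: A = -8/3, B = 2, C = 2/3
Result: (-8/3)/(u + 4) + 2/(u + 3) + (2/3)/(u + 7)


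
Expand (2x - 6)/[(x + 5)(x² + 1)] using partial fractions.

At x=-5: α = (2·(-5) - 6)/((-5)² + 1) = -8/13. β = -α = 8/13, γ = 2 - (-5)·α = -14/13
Result: (-8/13)/(x + 5) + ((8/13)x - 14/13)/(x² + 1)


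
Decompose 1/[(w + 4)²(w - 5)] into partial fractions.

Cover-up at w=5: C = 1/(5 + 4)² = 1/81. Cover-up at w=-4: B = 1/(-4 - 5) = -1/9. Comparing w² coeff: A = -C = -1/81
Result: (-1/81)/(w + 4) - (1/9)/(w + 4)² + (1/81)/(w - 5)


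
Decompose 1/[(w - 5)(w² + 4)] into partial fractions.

Cover-up at w = 5: A = 1/(5² + 4) = 1/29. Then B = -A = -1/29, C = -A·(0 + 5) = -5/29
Result: (1/29)/(w - 5) - ((1/29)w + 5/29)/(w² + 4)


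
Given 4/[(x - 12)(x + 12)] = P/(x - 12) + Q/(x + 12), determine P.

Cover-up at x = 12: P = 4/(12 + 12) = 4/24 = 1/6


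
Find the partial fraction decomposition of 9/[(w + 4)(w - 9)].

9/(w + 4)(w - 9) = P/(w + 4) + Q/(w - 9). P = 9/(-4 - 9) = -9/13, Q = 9/(9 + 4) = 9/13
Result: (-9/13)/(w + 4) + (9/13)/(w - 9)


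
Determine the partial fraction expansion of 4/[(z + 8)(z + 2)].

4/(z + 8)(z + 2) = A/(z + 8) + B/(z + 2). A = 4/(-8 + 2) = -2/3, B = 4/(-2 + 8) = 2/3
Result: (-2/3)/(z + 8) + (2/3)/(z + 2)


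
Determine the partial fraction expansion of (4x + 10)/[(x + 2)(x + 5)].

At x=-2: A = (4·(-2) + 10)/(-2 + 5) = 2/3. At x=-5: B = (4·(-5) + 10)/(-5 + 2) = 10/3
Result: (2/3)/(x + 2) + (10/3)/(x + 5)


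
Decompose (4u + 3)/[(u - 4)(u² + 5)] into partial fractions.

At u=4: P = (4·4 + 3)/(4² + 5) = 19/21. Q = -P = -19/21, R = 4 - 4·P = 8/21
Result: (19/21)/(u - 4) - ((19/21)u - 8/21)/(u² + 5)


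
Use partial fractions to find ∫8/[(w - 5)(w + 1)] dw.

Decompose: 8/[(w - 5)(w + 1)] = (4/3)/(w - 5) - (4/3)/(w + 1). Integrate each term: (4/3) ln|(w - 5)| - (4/3) ln|(w + 1)| + C


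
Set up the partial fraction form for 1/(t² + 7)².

Repeated quadratic factor: (Pt + Q)/(t² + 7) + (Rt + S)/(t² + 7)²


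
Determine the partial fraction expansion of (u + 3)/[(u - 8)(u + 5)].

At u=8: A = (1·8 + 3)/(8 + 5) = 11/13. At u=-5: B = (1·(-5) + 3)/(-5 - 8) = 2/13
Result: (11/13)/(u - 8) + (2/13)/(u + 5)


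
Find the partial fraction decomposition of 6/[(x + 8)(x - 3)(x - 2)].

Using cover-up method: α = 3/55, β = 6/11, γ = -3/5
Result: (3/55)/(x + 8) + (6/11)/(x - 3) - (3/5)/(x - 2)


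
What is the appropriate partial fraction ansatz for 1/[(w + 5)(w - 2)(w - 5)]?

Three distinct linear factors: P/(w + 5) + Q/(w - 2) + R/(w - 5)


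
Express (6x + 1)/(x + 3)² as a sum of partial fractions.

(6x + 1) = α(x + 3) + β. At x = -3: β = 6·(-3) + 1 = -17. Coeff of x: α = 6
Result: 6/(x + 3) - 17/(x + 3)²


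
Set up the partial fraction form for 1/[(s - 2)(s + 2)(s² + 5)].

Two linear + quadratic: α/(s - 2) + β/(s + 2) + (γs + δ)/(s² + 5)


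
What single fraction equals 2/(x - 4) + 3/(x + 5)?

Common denominator (x - 4)(x + 5). Numerator: 2(x + 5) + 3(x - 4) = (2x + 10) + (3x - 12) = 5x - 2
Result: (5x - 2)/[(x - 4)(x + 5)]


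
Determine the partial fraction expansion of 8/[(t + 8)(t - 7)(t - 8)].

Using cover-up method: A = 1/30, B = -8/15, C = 1/2
Result: (1/30)/(t + 8) - (8/15)/(t - 7) + (1/2)/(t - 8)


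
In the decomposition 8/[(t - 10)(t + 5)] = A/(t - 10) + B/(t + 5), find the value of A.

Cover-up at t = 10: A = 8/(10 + 5) = 8/15


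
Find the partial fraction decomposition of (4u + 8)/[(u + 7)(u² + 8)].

At u=-7: P = (4·(-7) + 8)/((-7)² + 8) = -20/57. Q = -P = 20/57, R = 4 - (-7)·P = 88/57
Result: (-20/57)/(u + 7) + ((20/57)u + 88/57)/(u² + 8)


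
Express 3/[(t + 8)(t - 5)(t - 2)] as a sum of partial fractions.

Using cover-up method: α = 3/130, β = 1/13, γ = -1/10
Result: (3/130)/(t + 8) + (1/13)/(t - 5) - (1/10)/(t - 2)


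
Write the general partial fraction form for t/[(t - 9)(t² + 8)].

Linear + irreducible quadratic: P/(t - 9) + (Qt + R)/(t² + 8)


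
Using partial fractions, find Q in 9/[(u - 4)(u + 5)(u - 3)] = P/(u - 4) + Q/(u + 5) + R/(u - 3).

Cover-up at u = -5: Q = 9/[(-5 - 4)(-5 - 3)] = 9/[(-9)(-8)] = 9/72 = 1/8


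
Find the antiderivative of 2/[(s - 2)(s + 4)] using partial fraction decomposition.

Decompose: 2/[(s - 2)(s + 4)] = (1/3)/(s - 2) - (1/3)/(s + 4). Integrate each term: (1/3) ln|(s - 2)| - (1/3) ln|(s + 4)| + C


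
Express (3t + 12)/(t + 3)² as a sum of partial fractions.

(3t + 12) = α(t + 3) + β. At t = -3: β = 3·(-3) + 12 = 3. Coeff of t: α = 3
Result: 3/(t + 3) + 3/(t + 3)²


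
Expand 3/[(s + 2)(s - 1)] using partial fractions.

3/(s + 2)(s - 1) = α/(s + 2) + β/(s - 1). α = 3/(-2 - 1) = -1, β = 3/(1 + 2) = 1
Result: -1/(s + 2) + 1/(s - 1)


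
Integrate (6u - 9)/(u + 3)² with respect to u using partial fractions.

Decompose: α = 6, β = 6·(-3) - 9 = -27, so (6u - 9)/(u + 3)² = 6/(u + 3) - 27/(u + 3)². Integrate: ∫ α/(u + 3) du = 6 ln|(u + 3)|; ∫ β/(u + 3)² du = 27/(u + 3). Sum: 6 ln|(u + 3)| + 27/(u + 3) + C


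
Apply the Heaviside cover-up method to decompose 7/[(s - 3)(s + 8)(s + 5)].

Cover (s - 3), s=3: P = 7/[(3 + 8)(3 + 5)] = 7/88. Cover (s + 8), s=-8: Q = 7/[(-8 - 3)(-8 + 5)] = 7/33. Cover (s + 5), s=-5: R = 7/[(-5 - 3)(-5 + 8)] = -7/24.
Result: (7/88)/(s - 3) + (7/33)/(s + 8) - (7/24)/(s + 5)


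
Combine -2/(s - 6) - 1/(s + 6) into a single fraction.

Common denominator (s - 6)(s + 6). Numerator: -2(s + 6) - 1(s - 6) = (-2s - 12) - (s - 6) = -3s - 6
Result: (-3s - 6)/[(s - 6)(s + 6)]


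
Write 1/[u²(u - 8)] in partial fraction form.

Cover-up at u=8: R = 1/(8 - 0)² = 1/64. Cover-up at u=0: Q = 1/(0 - 8) = -1/8. Comparing u² coeff: P = -R = -1/64
Result: (-1/64)/u - (1/8)/u² + (1/64)/(u - 8)


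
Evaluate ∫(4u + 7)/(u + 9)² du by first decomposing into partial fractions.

Decompose: A = 4, B = 4·(-9) + 7 = -29, so (4u + 7)/(u + 9)² = 4/(u + 9) - 29/(u + 9)². Integrate: ∫ A/(u + 9) du = 4 ln|(u + 9)|; ∫ B/(u + 9)² du = 29/(u + 9). Sum: 4 ln|(u + 9)| + 29/(u + 9) + C


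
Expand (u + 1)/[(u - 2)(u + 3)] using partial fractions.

At u=2: α = (1·2 + 1)/(2 + 3) = 3/5. At u=-3: β = (1·(-3) + 1)/(-3 - 2) = 2/5
Result: (3/5)/(u - 2) + (2/5)/(u + 3)


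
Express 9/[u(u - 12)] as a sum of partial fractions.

9/u(u - 12) = P/u + Q/(u - 12). P = 9/(0 - 12) = -3/4, Q = 9/(12 - 0) = 3/4
Result: (-3/4)/u + (3/4)/(u - 12)


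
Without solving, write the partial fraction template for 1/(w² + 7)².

Repeated quadratic factor: (Aw + B)/(w² + 7) + (Cw + D)/(w² + 7)²


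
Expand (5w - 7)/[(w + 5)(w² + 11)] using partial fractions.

At w=-5: α = (5·(-5) - 7)/((-5)² + 11) = -8/9. β = -α = 8/9, γ = 5 - (-5)·α = 5/9
Result: (-8/9)/(w + 5) + ((8/9)w + 5/9)/(w² + 11)


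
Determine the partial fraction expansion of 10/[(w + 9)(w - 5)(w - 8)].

Using cover-up method: α = 5/119, β = -5/21, γ = 10/51
Result: (5/119)/(w + 9) - (5/21)/(w - 5) + (10/51)/(w - 8)


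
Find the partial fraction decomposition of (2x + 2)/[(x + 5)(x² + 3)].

At x=-5: α = (2·(-5) + 2)/((-5)² + 3) = -2/7. β = -α = 2/7, γ = 2 - (-5)·α = 4/7
Result: (-2/7)/(x + 5) + ((2/7)x + 4/7)/(x² + 3)


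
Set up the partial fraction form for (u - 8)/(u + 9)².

Repeated linear factor: α/(u + 9) + β/(u + 9)²


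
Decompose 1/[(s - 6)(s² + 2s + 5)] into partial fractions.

Cover-up at s = 6: P = 1/(6² + 2·6 + 5) = 1/53. Then Q = -P = -1/53, R = -P·(2 + 6) = -8/53
Result: (1/53)/(s - 6) - ((1/53)s + 8/53)/(s² + 2s + 5)


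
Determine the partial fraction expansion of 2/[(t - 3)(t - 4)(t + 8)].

Using cover-up method: A = -2/11, B = 1/6, C = 1/66
Result: (-2/11)/(t - 3) + (1/6)/(t - 4) + (1/66)/(t + 8)


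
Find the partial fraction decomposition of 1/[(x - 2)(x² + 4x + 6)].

Cover-up at x = 2: A = 1/(2² + 4·2 + 6) = 1/18. Then B = -A = -1/18, C = -A·(4 + 2) = -1/3
Result: (1/18)/(x - 2) - ((1/18)x + 1/3)/(x² + 4x + 6)


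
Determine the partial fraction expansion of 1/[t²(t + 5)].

Cover-up at t=-5: R = 1/(-5 - 0)² = 1/25. Cover-up at t=0: Q = 1/(0 + 5) = 1/5. Comparing t² coeff: P = -R = -1/25
Result: (-1/25)/t + (1/5)/t² + (1/25)/(t + 5)


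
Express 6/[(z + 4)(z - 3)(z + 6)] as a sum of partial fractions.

Using cover-up method: P = -3/7, Q = 2/21, R = 1/3
Result: (-3/7)/(z + 4) + (2/21)/(z - 3) + (1/3)/(z + 6)


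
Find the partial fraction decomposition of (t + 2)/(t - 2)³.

(t + 2) = P(t - 2)² + Q(t - 2) + R. At t = 2: R = 1·2 + 2 = 4. Coefficients: P = 0, Q = 1
Result: 1/(t - 2)² + 4/(t - 2)³


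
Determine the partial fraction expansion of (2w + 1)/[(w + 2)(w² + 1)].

At w=-2: P = (2·(-2) + 1)/((-2)² + 1) = -3/5. Q = -P = 3/5, R = 2 - (-2)·P = 4/5
Result: (-3/5)/(w + 2) + ((3/5)w + 4/5)/(w² + 1)


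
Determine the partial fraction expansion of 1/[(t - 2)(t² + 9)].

Cover-up at t = 2: P = 1/(2² + 9) = 1/13. Then Q = -P = -1/13, R = -P·(0 + 2) = -2/13
Result: (1/13)/(t - 2) - ((1/13)t + 2/13)/(t² + 9)


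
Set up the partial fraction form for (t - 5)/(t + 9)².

Repeated linear factor: P/(t + 9) + Q/(t + 9)²


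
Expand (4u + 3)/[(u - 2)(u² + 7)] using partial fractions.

At u=2: α = (4·2 + 3)/(2² + 7) = 1. β = -α = -1, γ = 4 - 2·α = 2
Result: 1/(u - 2) - (u - 2)/(u² + 7)


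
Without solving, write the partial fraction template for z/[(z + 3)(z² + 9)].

Linear + irreducible quadratic: A/(z + 3) + (Bz + C)/(z² + 9)


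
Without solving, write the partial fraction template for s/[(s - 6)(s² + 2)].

Linear + irreducible quadratic: A/(s - 6) + (Bs + C)/(s² + 2)


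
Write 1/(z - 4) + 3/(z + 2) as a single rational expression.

Common denominator (z - 4)(z + 2). Numerator: 1(z + 2) + 3(z - 4) = (z + 2) + (3z - 12) = 4z - 10
Result: (4z - 10)/[(z - 4)(z + 2)]


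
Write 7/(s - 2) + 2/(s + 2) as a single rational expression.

Common denominator (s - 2)(s + 2). Numerator: 7(s + 2) + 2(s - 2) = (7s + 14) + (2s - 4) = 9s + 10
Result: (9s + 10)/[(s - 2)(s + 2)]


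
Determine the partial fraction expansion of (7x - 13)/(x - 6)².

(7x - 13) = α(x - 6) + β. At x = 6: β = 7·6 - 13 = 29. Coeff of x: α = 7
Result: 7/(x - 6) + 29/(x - 6)²


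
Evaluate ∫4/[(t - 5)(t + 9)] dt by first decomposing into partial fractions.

Decompose: 4/[(t - 5)(t + 9)] = (2/7)/(t - 5) - (2/7)/(t + 9). Integrate each term: (2/7) ln|(t - 5)| - (2/7) ln|(t + 9)| + C
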